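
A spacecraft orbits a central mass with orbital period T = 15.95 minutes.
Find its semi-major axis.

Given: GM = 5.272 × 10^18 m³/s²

Convert to SI: T = 15.95 minutes = 957 s.
Invert Kepler's third law: a = (GM · T² / (4π²))^(1/3).
Substituting T = 957 s and GM = 5.272e+18 m³/s²:
a = (5.272e+18 · (957)² / (4π²))^(1/3) m
a ≈ 4.964e+07 m = 4.964 × 10^7 m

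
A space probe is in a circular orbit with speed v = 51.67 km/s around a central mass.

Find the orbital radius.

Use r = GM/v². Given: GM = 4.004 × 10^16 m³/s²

Convert to SI: v = 51.67 km/s = 51670 m/s.
For a circular orbit, v² = GM / r, so r = GM / v².
r = 4.004e+16 / (51670)² m ≈ 1.5e+07 m = 15 Mm.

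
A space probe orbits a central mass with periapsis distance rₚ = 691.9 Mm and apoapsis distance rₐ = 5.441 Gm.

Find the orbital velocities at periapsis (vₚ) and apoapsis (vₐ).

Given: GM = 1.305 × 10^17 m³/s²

Convert to SI: rₚ = 691.9 Mm = 6.919e+08 m; rₐ = 5.441 Gm = 5.441e+09 m.
Use the vis-viva equation v² = GM(2/r − 1/a) with a = (rₚ + rₐ)/2 = (6.919e+08 + 5.441e+09)/2 = 3.06645e+09 m.
vₚ = √(GM · (2/rₚ − 1/a)) = √(1.305e+17 · (2/6.919e+08 − 1/3.06645e+09)) m/s ≈ 1.829e+04 m/s = 18.29 km/s.
vₐ = √(GM · (2/rₐ − 1/a)) = √(1.305e+17 · (2/5.441e+09 − 1/3.06645e+09)) m/s ≈ 2326 m/s = 2.326 km/s.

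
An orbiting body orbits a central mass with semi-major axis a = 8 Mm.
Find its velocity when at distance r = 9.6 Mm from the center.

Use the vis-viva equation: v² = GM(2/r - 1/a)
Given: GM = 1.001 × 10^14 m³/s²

Convert to SI: a = 8 Mm = 8e+06 m; r = 9.6 Mm = 9.6e+06 m.
Vis-viva: v = √(GM · (2/r − 1/a)).
2/r − 1/a = 2/9.6e+06 − 1/8e+06 = 8.33333e-08 m⁻¹.
v = √(1.001e+14 · 8.33333e-08) m/s ≈ 2888 m/s = 2.888 km/s.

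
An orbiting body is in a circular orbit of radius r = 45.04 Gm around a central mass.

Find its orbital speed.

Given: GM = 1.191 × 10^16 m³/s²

Convert to SI: r = 45.04 Gm = 4.504e+10 m.
For a circular orbit, gravity supplies the centripetal force, so v = √(GM / r).
v = √(1.191e+16 / 4.504e+10) m/s ≈ 514.2 m/s = 514.2 m/s.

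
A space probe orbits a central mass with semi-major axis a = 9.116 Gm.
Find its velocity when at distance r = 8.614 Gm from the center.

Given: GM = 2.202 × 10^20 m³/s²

Convert to SI: a = 9.116 Gm = 9.116e+09 m; r = 8.614 Gm = 8.614e+09 m.
Vis-viva: v = √(GM · (2/r − 1/a)).
2/r − 1/a = 2/8.614e+09 − 1/9.116e+09 = 1.22483e-10 m⁻¹.
v = √(2.202e+20 · 1.22483e-10) m/s ≈ 1.642e+05 m/s = 164.2 km/s.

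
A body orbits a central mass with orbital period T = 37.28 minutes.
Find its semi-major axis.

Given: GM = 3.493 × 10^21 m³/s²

Convert to SI: T = 37.28 minutes = 2236.8 s.
Invert Kepler's third law: a = (GM · T² / (4π²))^(1/3).
Substituting T = 2236.8 s and GM = 3.493e+21 m³/s²:
a = (3.493e+21 · (2236.8)² / (4π²))^(1/3) m
a ≈ 7.621e+08 m = 762.1 Mm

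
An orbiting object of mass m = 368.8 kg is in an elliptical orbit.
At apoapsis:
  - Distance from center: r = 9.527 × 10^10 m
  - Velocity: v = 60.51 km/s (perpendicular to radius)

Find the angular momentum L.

Convert to SI: v = 60.51 km/s = 60510 m/s.
Since v is perpendicular to r, L = m · v · r.
L = 368.8 · 60510 · 9.527e+10 kg·m²/s ≈ 2.126e+18 kg·m²/s.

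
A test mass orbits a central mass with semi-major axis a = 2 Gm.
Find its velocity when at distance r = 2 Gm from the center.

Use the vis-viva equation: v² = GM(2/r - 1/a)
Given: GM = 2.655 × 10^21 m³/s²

Convert to SI: a = 2 Gm = 2e+09 m; r = 2 Gm = 2e+09 m.
Vis-viva: v = √(GM · (2/r − 1/a)).
2/r − 1/a = 2/2e+09 − 1/2e+09 = 5e-10 m⁻¹.
v = √(2.655e+21 · 5e-10) m/s ≈ 1.152e+06 m/s = 1152 km/s.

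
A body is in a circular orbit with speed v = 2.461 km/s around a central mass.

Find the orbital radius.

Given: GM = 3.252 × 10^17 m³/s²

Convert to SI: v = 2.461 km/s = 2461 m/s.
For a circular orbit, v² = GM / r, so r = GM / v².
r = 3.252e+17 / (2461)² m ≈ 5.369e+10 m = 5.369 × 10^10 m.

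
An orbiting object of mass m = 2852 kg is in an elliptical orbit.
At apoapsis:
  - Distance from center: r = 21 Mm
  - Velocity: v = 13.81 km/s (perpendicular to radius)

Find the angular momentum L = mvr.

Convert to SI: r = 21 Mm = 2.1e+07 m; v = 13.81 km/s = 13810 m/s.
Since v is perpendicular to r, L = m · v · r.
L = 2852 · 13810 · 2.1e+07 kg·m²/s ≈ 8.271e+14 kg·m²/s.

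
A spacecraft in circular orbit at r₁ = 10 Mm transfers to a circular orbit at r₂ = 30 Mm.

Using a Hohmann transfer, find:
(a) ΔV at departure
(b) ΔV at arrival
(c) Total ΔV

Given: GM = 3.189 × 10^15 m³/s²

Convert to SI: r₁ = 10 Mm = 1e+07 m; r₂ = 30 Mm = 3e+07 m.
Transfer semi-major axis: a_t = (r₁ + r₂)/2 = (1e+07 + 3e+07)/2 = 2e+07 m.
Circular speeds: v₁ = √(GM/r₁) = 17857.8 m/s, v₂ = √(GM/r₂) = 10310.2 m/s.
Transfer speeds (vis-viva v² = GM(2/r − 1/a_t)): v₁ᵗ = 21871.2 m/s, v₂ᵗ = 7290.4 m/s.
(a) ΔV₁ = |v₁ᵗ − v₁| ≈ 4013 m/s = 4.013 km/s.
(b) ΔV₂ = |v₂ − v₂ᵗ| ≈ 3020 m/s = 3.02 km/s.
(c) ΔV_total = ΔV₁ + ΔV₂ ≈ 7033 m/s = 7.033 km/s.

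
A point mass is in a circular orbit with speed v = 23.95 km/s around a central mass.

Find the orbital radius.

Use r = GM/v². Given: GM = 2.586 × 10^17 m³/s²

Convert to SI: v = 23.95 km/s = 23950 m/s.
For a circular orbit, v² = GM / r, so r = GM / v².
r = 2.586e+17 / (23950)² m ≈ 4.508e+08 m = 4.508 × 10^8 m.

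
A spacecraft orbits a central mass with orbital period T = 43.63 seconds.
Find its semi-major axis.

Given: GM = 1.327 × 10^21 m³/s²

Invert Kepler's third law: a = (GM · T² / (4π²))^(1/3).
Substituting T = 43.63 s and GM = 1.327e+21 m³/s²:
a = (1.327e+21 · (43.63)² / (4π²))^(1/3) m
a ≈ 4e+07 m = 40 Mm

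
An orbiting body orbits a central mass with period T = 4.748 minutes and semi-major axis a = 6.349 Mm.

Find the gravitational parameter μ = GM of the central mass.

Convert to SI: T = 4.748 minutes = 284.88 s; a = 6.349 Mm = 6.349e+06 m.
GM = 4π² · a³ / T².
GM = 4π² · (6.349e+06)³ / (284.88)² m³/s² ≈ 1.245e+17 m³/s² = 1.245 × 10^17 m³/s².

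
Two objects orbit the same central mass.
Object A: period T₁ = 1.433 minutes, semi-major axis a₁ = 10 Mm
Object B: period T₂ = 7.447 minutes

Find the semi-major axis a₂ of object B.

Convert to SI: T₁ = 1.433 minutes = 85.98 s; a₁ = 10 Mm = 1e+07 m; T₂ = 7.447 minutes = 446.82 s.
Kepler's third law: (T₁/T₂)² = (a₁/a₂)³ ⇒ a₂ = a₁ · (T₂/T₁)^(2/3).
T₂/T₁ = 446.82 / 85.98 = 5.19679.
a₂ = 1e+07 · (5.19679)^(2/3) m ≈ 3e+07 m = 30 Mm.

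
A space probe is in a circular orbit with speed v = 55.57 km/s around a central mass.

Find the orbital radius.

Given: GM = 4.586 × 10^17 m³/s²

Convert to SI: v = 55.57 km/s = 55570 m/s.
For a circular orbit, v² = GM / r, so r = GM / v².
r = 4.586e+17 / (55570)² m ≈ 1.485e+08 m = 148.5 Mm.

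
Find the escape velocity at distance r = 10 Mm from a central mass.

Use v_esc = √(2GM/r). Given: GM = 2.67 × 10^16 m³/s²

Convert to SI: r = 10 Mm = 1e+07 m.
Escape velocity comes from setting total energy to zero: ½v² − GM/r = 0 ⇒ v_esc = √(2GM / r).
v_esc = √(2 · 2.67e+16 / 1e+07) m/s ≈ 7.308e+04 m/s = 73.08 km/s.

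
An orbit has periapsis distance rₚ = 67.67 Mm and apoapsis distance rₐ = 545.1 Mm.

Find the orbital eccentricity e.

Convert to SI: rₚ = 67.67 Mm = 6.767e+07 m; rₐ = 545.1 Mm = 5.451e+08 m.
e = (rₐ − rₚ) / (rₐ + rₚ).
e = (5.451e+08 − 6.767e+07) / (5.451e+08 + 6.767e+07) = 4.7743e+08 / 6.1277e+08 ≈ 0.7791.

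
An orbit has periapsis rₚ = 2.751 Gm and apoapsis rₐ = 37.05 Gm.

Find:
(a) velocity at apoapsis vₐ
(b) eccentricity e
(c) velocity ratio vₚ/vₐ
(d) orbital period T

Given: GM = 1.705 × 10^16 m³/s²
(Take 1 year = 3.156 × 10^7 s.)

Convert to SI: rₚ = 2.751 Gm = 2.751e+09 m; rₐ = 37.05 Gm = 3.705e+10 m.
(a) With a = (rₚ + rₐ)/2 = 1.99005e+10 m, vₐ = √(GM (2/rₐ − 1/a)) = √(1.705e+16 · (2/3.705e+10 − 1/1.99005e+10)) m/s ≈ 252.2 m/s
(b) e = (rₐ − rₚ)/(rₐ + rₚ) = (3.705e+10 − 2.751e+09)/(3.705e+10 + 2.751e+09) ≈ 0.8618
(c) Conservation of angular momentum (rₚvₚ = rₐvₐ) gives vₚ/vₐ = rₐ/rₚ = 3.705e+10/2.751e+09 ≈ 13.47
(d) With a = (rₚ + rₐ)/2 = 1.99005e+10 m, T = 2π √(a³/GM) = 2π √((1.99005e+10)³/1.705e+16) s ≈ 1.351e+08 s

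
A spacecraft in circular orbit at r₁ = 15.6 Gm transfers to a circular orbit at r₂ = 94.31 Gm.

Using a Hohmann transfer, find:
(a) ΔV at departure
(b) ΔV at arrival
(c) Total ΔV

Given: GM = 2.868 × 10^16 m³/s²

Convert to SI: r₁ = 15.6 Gm = 1.56e+10 m; r₂ = 94.31 Gm = 9.431e+10 m.
Transfer semi-major axis: a_t = (r₁ + r₂)/2 = (1.56e+10 + 9.431e+10)/2 = 5.4955e+10 m.
Circular speeds: v₁ = √(GM/r₁) = 1355.9 m/s, v₂ = √(GM/r₂) = 551.456 m/s.
Transfer speeds (vis-viva v² = GM(2/r − 1/a_t)): v₁ᵗ = 1776.24 m/s, v₂ᵗ = 293.812 m/s.
(a) ΔV₁ = |v₁ᵗ − v₁| ≈ 420.3 m/s = 420.3 m/s.
(b) ΔV₂ = |v₂ − v₂ᵗ| ≈ 257.6 m/s = 257.6 m/s.
(c) ΔV_total = ΔV₁ + ΔV₂ ≈ 678 m/s = 678 m/s.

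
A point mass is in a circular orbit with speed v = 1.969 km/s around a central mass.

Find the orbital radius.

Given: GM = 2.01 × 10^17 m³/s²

Convert to SI: v = 1.969 km/s = 1969 m/s.
For a circular orbit, v² = GM / r, so r = GM / v².
r = 2.01e+17 / (1969)² m ≈ 5.184e+10 m = 51.84 Gm.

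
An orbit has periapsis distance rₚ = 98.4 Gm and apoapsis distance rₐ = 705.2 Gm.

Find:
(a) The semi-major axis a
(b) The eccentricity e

Convert to SI: rₚ = 98.4 Gm = 9.84e+10 m; rₐ = 705.2 Gm = 7.052e+11 m.
(a) a = (rₚ + rₐ) / 2 = (9.84e+10 + 7.052e+11) / 2 ≈ 4.018e+11 m = 401.8 Gm.
(b) e = (rₐ − rₚ) / (rₐ + rₚ) = (7.052e+11 − 9.84e+10) / (7.052e+11 + 9.84e+10) ≈ 0.7551.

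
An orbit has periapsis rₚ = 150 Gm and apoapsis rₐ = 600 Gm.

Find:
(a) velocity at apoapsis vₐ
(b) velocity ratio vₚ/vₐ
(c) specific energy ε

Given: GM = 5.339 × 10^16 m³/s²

Convert to SI: rₚ = 150 Gm = 1.5e+11 m; rₐ = 600 Gm = 6e+11 m.
(a) With a = (rₚ + rₐ)/2 = 3.75e+11 m, vₐ = √(GM (2/rₐ − 1/a)) = √(5.339e+16 · (2/6e+11 − 1/3.75e+11)) m/s ≈ 188.7 m/s
(b) Conservation of angular momentum (rₚvₚ = rₐvₐ) gives vₚ/vₐ = rₐ/rₚ = 6e+11/1.5e+11 ≈ 4
(c) With a = (rₚ + rₐ)/2 = 3.75e+11 m, ε = −GM/(2a) = −5.339e+16/(2 · 3.75e+11) J/kg ≈ -7.119e+04 J/kg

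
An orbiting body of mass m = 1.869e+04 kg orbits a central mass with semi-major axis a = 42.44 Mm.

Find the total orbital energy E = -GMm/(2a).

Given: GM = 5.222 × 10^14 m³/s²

Convert to SI: a = 42.44 Mm = 4.244e+07 m.
E = −GMm / (2a).
E = −5.222e+14 · 1.869e+04 / (2 · 4.244e+07) J ≈ -1.15e+11 J = -115 GJ.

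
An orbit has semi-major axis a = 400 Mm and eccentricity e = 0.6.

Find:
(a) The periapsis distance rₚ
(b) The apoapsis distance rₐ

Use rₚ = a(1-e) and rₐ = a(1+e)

Convert to SI: a = 400 Mm = 4e+08 m.
(a) rₚ = a(1 − e) = 4e+08 · (1 − 0.6) = 4e+08 · 0.4 ≈ 1.6e+08 m = 160 Mm.
(b) rₐ = a(1 + e) = 4e+08 · (1 + 0.6) = 4e+08 · 1.6 ≈ 6.4e+08 m = 640 Mm.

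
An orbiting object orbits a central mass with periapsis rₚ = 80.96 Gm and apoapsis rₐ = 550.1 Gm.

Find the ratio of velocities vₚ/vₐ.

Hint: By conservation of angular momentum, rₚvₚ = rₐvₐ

Convert to SI: rₚ = 80.96 Gm = 8.096e+10 m; rₐ = 550.1 Gm = 5.501e+11 m.
Conservation of angular momentum gives rₚvₚ = rₐvₐ, so vₚ/vₐ = rₐ/rₚ.
vₚ/vₐ = 5.501e+11 / 8.096e+10 ≈ 6.795.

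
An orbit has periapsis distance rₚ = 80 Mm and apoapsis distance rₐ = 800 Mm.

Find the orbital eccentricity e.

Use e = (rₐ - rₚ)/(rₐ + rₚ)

Convert to SI: rₚ = 80 Mm = 8e+07 m; rₐ = 800 Mm = 8e+08 m.
e = (rₐ − rₚ) / (rₐ + rₚ).
e = (8e+08 − 8e+07) / (8e+08 + 8e+07) = 7.2e+08 / 8.8e+08 ≈ 0.8182.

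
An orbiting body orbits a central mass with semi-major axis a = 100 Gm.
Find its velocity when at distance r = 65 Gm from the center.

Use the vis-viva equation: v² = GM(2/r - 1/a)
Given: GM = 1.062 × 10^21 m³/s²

Convert to SI: a = 100 Gm = 1e+11 m; r = 65 Gm = 6.5e+10 m.
Vis-viva: v = √(GM · (2/r − 1/a)).
2/r − 1/a = 2/6.5e+10 − 1/1e+11 = 2.07692e-11 m⁻¹.
v = √(1.062e+21 · 2.07692e-11) m/s ≈ 1.485e+05 m/s = 148.5 km/s.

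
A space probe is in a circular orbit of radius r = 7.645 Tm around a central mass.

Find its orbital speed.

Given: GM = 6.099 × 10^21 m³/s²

Convert to SI: r = 7.645 Tm = 7.645e+12 m.
For a circular orbit, gravity supplies the centripetal force, so v = √(GM / r).
v = √(6.099e+21 / 7.645e+12) m/s ≈ 2.824e+04 m/s = 28.24 km/s.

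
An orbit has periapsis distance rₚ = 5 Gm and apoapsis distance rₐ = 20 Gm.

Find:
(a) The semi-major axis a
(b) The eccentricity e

Convert to SI: rₚ = 5 Gm = 5e+09 m; rₐ = 20 Gm = 2e+10 m.
(a) a = (rₚ + rₐ) / 2 = (5e+09 + 2e+10) / 2 ≈ 1.25e+10 m = 12.5 Gm.
(b) e = (rₐ − rₚ) / (rₐ + rₚ) = (2e+10 − 5e+09) / (2e+10 + 5e+09) ≈ 0.6.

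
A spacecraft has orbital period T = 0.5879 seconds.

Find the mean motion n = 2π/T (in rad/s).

n = 2π / T.
n = 2π / 0.5879 s ≈ 10.69 rad/s.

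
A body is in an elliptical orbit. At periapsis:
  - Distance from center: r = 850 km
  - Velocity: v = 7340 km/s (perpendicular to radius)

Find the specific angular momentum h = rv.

Convert to SI: r = 850 km = 850000 m; v = 7340 km/s = 7.34e+06 m/s.
With v perpendicular to r, h = r · v.
h = 850000 · 7.34e+06 m²/s ≈ 6.239e+12 m²/s.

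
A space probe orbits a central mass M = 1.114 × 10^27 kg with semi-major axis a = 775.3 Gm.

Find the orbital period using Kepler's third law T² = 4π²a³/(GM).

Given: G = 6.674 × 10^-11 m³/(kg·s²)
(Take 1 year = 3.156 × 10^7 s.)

Convert to SI: a = 775.3 Gm = 7.753e+11 m.
GM = G · M = 6.674e-11 · 1.114e+27 = 7.43484e+16 m³/s².
Kepler's third law: T = 2π √(a³ / GM).
Substituting a = 7.753e+11 m and GM = 7.43484e+16 m³/s²:
T = 2π √((7.753e+11)³ / 7.43484e+16) s
T ≈ 1.573e+10 s = 498.4 years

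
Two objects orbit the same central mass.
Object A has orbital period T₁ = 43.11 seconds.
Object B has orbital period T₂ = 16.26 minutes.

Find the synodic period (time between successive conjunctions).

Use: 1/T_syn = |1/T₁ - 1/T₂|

Convert to SI: T₂ = 16.26 minutes = 975.6 s.
T_syn = |T₁ · T₂ / (T₁ − T₂)|.
T_syn = |43.11 · 975.6 / (43.11 − 975.6)| s ≈ 45.1 s = 45.1 seconds.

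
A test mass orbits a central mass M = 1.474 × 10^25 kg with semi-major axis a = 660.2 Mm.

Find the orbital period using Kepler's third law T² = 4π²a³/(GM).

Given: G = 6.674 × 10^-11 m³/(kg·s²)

Convert to SI: a = 660.2 Mm = 6.602e+08 m.
GM = G · M = 6.674e-11 · 1.474e+25 = 9.83748e+14 m³/s².
Kepler's third law: T = 2π √(a³ / GM).
Substituting a = 6.602e+08 m and GM = 9.83748e+14 m³/s²:
T = 2π √((6.602e+08)³ / 9.83748e+14) s
T ≈ 3.398e+06 s = 39.33 days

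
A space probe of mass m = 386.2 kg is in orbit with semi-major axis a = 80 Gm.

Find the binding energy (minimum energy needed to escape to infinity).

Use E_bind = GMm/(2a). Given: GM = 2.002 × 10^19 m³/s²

Convert to SI: a = 80 Gm = 8e+10 m.
Total orbital energy is E = −GMm/(2a); binding energy is E_bind = −E = GMm/(2a).
E_bind = 2.002e+19 · 386.2 / (2 · 8e+10) J ≈ 4.832e+10 J = 48.32 GJ.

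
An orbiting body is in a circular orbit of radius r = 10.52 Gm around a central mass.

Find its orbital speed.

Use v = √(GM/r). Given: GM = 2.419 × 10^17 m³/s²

Convert to SI: r = 10.52 Gm = 1.052e+10 m.
For a circular orbit, gravity supplies the centripetal force, so v = √(GM / r).
v = √(2.419e+17 / 1.052e+10) m/s ≈ 4795 m/s = 4.795 km/s.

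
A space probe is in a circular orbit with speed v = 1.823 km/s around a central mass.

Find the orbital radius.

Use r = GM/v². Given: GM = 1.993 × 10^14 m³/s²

Convert to SI: v = 1.823 km/s = 1823 m/s.
For a circular orbit, v² = GM / r, so r = GM / v².
r = 1.993e+14 / (1823)² m ≈ 5.997e+07 m = 59.97 Mm.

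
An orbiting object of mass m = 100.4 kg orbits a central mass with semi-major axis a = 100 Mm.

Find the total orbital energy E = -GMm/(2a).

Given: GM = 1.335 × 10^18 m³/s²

Convert to SI: a = 100 Mm = 1e+08 m.
E = −GMm / (2a).
E = −1.335e+18 · 100.4 / (2 · 1e+08) J ≈ -6.702e+11 J = -670.2 GJ.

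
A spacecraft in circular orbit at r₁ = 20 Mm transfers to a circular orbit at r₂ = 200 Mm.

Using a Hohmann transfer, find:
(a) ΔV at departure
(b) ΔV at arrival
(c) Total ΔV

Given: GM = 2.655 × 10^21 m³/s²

Convert to SI: r₁ = 20 Mm = 2e+07 m; r₂ = 200 Mm = 2e+08 m.
Transfer semi-major axis: a_t = (r₁ + r₂)/2 = (2e+07 + 2e+08)/2 = 1.1e+08 m.
Circular speeds: v₁ = √(GM/r₁) = 1.15217e+07 m/s, v₂ = √(GM/r₂) = 3.64349e+06 m/s.
Transfer speeds (vis-viva v² = GM(2/r − 1/a_t)): v₁ᵗ = 1.55359e+07 m/s, v₂ᵗ = 1.55359e+06 m/s.
(a) ΔV₁ = |v₁ᵗ − v₁| ≈ 4.014e+06 m/s = 4014 km/s.
(b) ΔV₂ = |v₂ − v₂ᵗ| ≈ 2.09e+06 m/s = 2090 km/s.
(c) ΔV_total = ΔV₁ + ΔV₂ ≈ 6.104e+06 m/s = 6104 km/s.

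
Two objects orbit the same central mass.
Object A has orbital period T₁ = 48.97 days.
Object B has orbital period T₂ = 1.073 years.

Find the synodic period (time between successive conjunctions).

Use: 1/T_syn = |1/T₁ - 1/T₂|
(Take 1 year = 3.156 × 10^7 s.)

Convert to SI: T₁ = 48.97 days = 4.23101e+06 s; T₂ = 1.073 years = 3.38639e+07 s.
T_syn = |T₁ · T₂ / (T₁ − T₂)|.
T_syn = |4.23101e+06 · 3.38639e+07 / (4.23101e+06 − 3.38639e+07)| s ≈ 4.835e+06 s = 55.96 days.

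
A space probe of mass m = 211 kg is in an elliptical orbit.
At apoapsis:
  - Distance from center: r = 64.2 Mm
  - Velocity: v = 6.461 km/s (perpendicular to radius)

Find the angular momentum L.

Convert to SI: r = 64.2 Mm = 6.42e+07 m; v = 6.461 km/s = 6461 m/s.
Since v is perpendicular to r, L = m · v · r.
L = 211 · 6461 · 6.42e+07 kg·m²/s ≈ 8.752e+13 kg·m²/s.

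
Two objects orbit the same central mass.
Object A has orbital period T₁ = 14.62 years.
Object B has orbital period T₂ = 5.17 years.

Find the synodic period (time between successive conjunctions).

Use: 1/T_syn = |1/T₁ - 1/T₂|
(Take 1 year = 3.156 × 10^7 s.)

Convert to SI: T₁ = 14.62 years = 4.61407e+08 s; T₂ = 5.17 years = 1.63165e+08 s.
T_syn = |T₁ · T₂ / (T₁ − T₂)|.
T_syn = |4.61407e+08 · 1.63165e+08 / (4.61407e+08 − 1.63165e+08)| s ≈ 2.524e+08 s = 7.998 years.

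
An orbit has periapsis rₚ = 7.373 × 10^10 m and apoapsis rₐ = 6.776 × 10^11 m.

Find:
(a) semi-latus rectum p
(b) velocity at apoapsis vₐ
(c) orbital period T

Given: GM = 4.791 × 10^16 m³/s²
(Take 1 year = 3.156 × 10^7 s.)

(a) From a = (rₚ + rₐ)/2 = 3.75665e+11 m and e = (rₐ − rₚ)/(rₐ + rₚ) = 0.803735, p = a(1 − e²) = 3.75665e+11 · (1 − (0.803735)²) ≈ 1.33e+11 m
(b) With a = (rₚ + rₐ)/2 = 3.75665e+11 m, vₐ = √(GM (2/rₐ − 1/a)) = √(4.791e+16 · (2/6.776e+11 − 1/3.75665e+11)) m/s ≈ 117.8 m/s
(c) With a = (rₚ + rₐ)/2 = 3.75665e+11 m, T = 2π √(a³/GM) = 2π √((3.75665e+11)³/4.791e+16) s ≈ 6.609e+09 s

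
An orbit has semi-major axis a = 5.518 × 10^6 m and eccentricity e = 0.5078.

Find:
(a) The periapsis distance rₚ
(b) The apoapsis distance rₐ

(a) rₚ = a(1 − e) = 5.518e+06 · (1 − 0.5078) = 5.518e+06 · 0.4922 ≈ 2.716e+06 m = 2.716 × 10^6 m.
(b) rₐ = a(1 + e) = 5.518e+06 · (1 + 0.5078) = 5.518e+06 · 1.5078 ≈ 8.32e+06 m = 8.32 × 10^6 m.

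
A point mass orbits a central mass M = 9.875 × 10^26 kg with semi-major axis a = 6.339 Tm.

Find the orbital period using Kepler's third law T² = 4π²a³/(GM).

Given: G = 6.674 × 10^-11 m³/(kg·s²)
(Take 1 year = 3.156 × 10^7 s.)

Convert to SI: a = 6.339 Tm = 6.339e+12 m.
GM = G · M = 6.674e-11 · 9.875e+26 = 6.59057e+16 m³/s².
Kepler's third law: T = 2π √(a³ / GM).
Substituting a = 6.339e+12 m and GM = 6.59057e+16 m³/s²:
T = 2π √((6.339e+12)³ / 6.59057e+16) s
T ≈ 3.906e+11 s = 1.238e+04 years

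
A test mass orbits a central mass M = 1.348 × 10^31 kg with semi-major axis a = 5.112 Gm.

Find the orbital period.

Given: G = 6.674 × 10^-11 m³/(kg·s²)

Convert to SI: a = 5.112 Gm = 5.112e+09 m.
GM = G · M = 6.674e-11 · 1.348e+31 = 8.99655e+20 m³/s².
Kepler's third law: T = 2π √(a³ / GM).
Substituting a = 5.112e+09 m and GM = 8.99655e+20 m³/s²:
T = 2π √((5.112e+09)³ / 8.99655e+20) s
T ≈ 7.656e+04 s = 21.27 hours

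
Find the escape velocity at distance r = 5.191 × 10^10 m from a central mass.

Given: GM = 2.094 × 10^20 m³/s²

Escape velocity comes from setting total energy to zero: ½v² − GM/r = 0 ⇒ v_esc = √(2GM / r).
v_esc = √(2 · 2.094e+20 / 5.191e+10) m/s ≈ 8.982e+04 m/s = 89.82 km/s.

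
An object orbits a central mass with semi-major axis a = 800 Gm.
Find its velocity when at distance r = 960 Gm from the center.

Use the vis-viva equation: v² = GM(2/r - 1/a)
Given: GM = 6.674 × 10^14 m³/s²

Convert to SI: a = 800 Gm = 8e+11 m; r = 960 Gm = 9.6e+11 m.
Vis-viva: v = √(GM · (2/r − 1/a)).
2/r − 1/a = 2/9.6e+11 − 1/8e+11 = 8.33333e-13 m⁻¹.
v = √(6.674e+14 · 8.33333e-13) m/s ≈ 23.58 m/s = 23.58 m/s.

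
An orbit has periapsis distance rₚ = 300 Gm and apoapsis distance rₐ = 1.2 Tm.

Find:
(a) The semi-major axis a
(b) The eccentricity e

Convert to SI: rₚ = 300 Gm = 3e+11 m; rₐ = 1.2 Tm = 1.2e+12 m.
(a) a = (rₚ + rₐ) / 2 = (3e+11 + 1.2e+12) / 2 ≈ 7.5e+11 m = 750 Gm.
(b) e = (rₐ − rₚ) / (rₐ + rₚ) = (1.2e+12 − 3e+11) / (1.2e+12 + 3e+11) ≈ 0.6.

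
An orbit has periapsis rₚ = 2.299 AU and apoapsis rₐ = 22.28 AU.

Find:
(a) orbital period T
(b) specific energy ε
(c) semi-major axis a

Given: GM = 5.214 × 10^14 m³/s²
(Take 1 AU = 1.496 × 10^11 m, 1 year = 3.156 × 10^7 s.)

Convert to SI: rₚ = 2.299 AU = 3.4393e+11 m; rₐ = 22.28 AU = 3.33309e+12 m.
(a) With a = (rₚ + rₐ)/2 = 1.83851e+12 m, T = 2π √(a³/GM) = 2π √((1.83851e+12)³/5.214e+14) s ≈ 6.86e+11 s
(b) With a = (rₚ + rₐ)/2 = 1.83851e+12 m, ε = −GM/(2a) = −5.214e+14/(2 · 1.83851e+12) J/kg ≈ -141.8 J/kg
(c) a = (rₚ + rₐ)/2 = (3.4393e+11 + 3.33309e+12)/2 ≈ 1.839e+12 m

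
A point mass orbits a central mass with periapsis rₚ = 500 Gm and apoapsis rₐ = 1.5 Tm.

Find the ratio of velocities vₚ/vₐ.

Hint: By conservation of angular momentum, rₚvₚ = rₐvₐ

Convert to SI: rₚ = 500 Gm = 5e+11 m; rₐ = 1.5 Tm = 1.5e+12 m.
Conservation of angular momentum gives rₚvₚ = rₐvₐ, so vₚ/vₐ = rₐ/rₚ.
vₚ/vₐ = 1.5e+12 / 5e+11 ≈ 3.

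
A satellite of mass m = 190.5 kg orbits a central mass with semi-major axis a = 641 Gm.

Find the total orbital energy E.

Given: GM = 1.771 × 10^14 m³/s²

Convert to SI: a = 641 Gm = 6.41e+11 m.
E = −GMm / (2a).
E = −1.771e+14 · 190.5 / (2 · 6.41e+11) J ≈ -2.632e+04 J = -26.32 kJ.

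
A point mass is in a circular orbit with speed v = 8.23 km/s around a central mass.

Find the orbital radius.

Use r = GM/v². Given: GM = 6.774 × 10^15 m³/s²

Convert to SI: v = 8.23 km/s = 8230 m/s.
For a circular orbit, v² = GM / r, so r = GM / v².
r = 6.774e+15 / (8230)² m ≈ 1e+08 m = 100 Mm.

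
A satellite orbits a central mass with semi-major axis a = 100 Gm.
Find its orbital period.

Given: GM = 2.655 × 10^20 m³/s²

Convert to SI: a = 100 Gm = 1e+11 m.
Kepler's third law: T = 2π √(a³ / GM).
Substituting a = 1e+11 m and GM = 2.655e+20 m³/s²:
T = 2π √((1e+11)³ / 2.655e+20) s
T ≈ 1.219e+07 s = 141.1 days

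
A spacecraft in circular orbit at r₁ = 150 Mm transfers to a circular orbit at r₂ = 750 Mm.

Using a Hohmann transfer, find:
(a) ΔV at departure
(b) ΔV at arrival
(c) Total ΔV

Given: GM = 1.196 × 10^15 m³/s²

Convert to SI: r₁ = 150 Mm = 1.5e+08 m; r₂ = 750 Mm = 7.5e+08 m.
Transfer semi-major axis: a_t = (r₁ + r₂)/2 = (1.5e+08 + 7.5e+08)/2 = 4.5e+08 m.
Circular speeds: v₁ = √(GM/r₁) = 2823.71 m/s, v₂ = √(GM/r₂) = 1262.8 m/s.
Transfer speeds (vis-viva v² = GM(2/r − 1/a_t)): v₁ᵗ = 3645.39 m/s, v₂ᵗ = 729.079 m/s.
(a) ΔV₁ = |v₁ᵗ − v₁| ≈ 821.7 m/s = 821.7 m/s.
(b) ΔV₂ = |v₂ − v₂ᵗ| ≈ 533.7 m/s = 533.7 m/s.
(c) ΔV_total = ΔV₁ + ΔV₂ ≈ 1355 m/s = 1.355 km/s.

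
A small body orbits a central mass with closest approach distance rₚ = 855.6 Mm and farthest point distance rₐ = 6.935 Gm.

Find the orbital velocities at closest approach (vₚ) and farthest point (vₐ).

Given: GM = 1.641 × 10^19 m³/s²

Convert to SI: rₚ = 855.6 Mm = 8.556e+08 m; rₐ = 6.935 Gm = 6.935e+09 m.
Use the vis-viva equation v² = GM(2/r − 1/a) with a = (rₚ + rₐ)/2 = (8.556e+08 + 6.935e+09)/2 = 3.8953e+09 m.
vₚ = √(GM · (2/rₚ − 1/a)) = √(1.641e+19 · (2/8.556e+08 − 1/3.8953e+09)) m/s ≈ 1.848e+05 m/s = 184.8 km/s.
vₐ = √(GM · (2/rₐ − 1/a)) = √(1.641e+19 · (2/6.935e+09 − 1/3.8953e+09)) m/s ≈ 2.28e+04 m/s = 22.8 km/s.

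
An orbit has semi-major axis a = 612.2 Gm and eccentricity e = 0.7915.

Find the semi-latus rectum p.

Convert to SI: a = 612.2 Gm = 6.122e+11 m.
p = a (1 − e²).
p = 6.122e+11 · (1 − (0.7915)²) = 6.122e+11 · 0.373528 ≈ 2.287e+11 m = 228.7 Gm.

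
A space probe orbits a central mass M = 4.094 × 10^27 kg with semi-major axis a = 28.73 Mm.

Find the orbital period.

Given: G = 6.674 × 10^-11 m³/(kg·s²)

Convert to SI: a = 28.73 Mm = 2.873e+07 m.
GM = G · M = 6.674e-11 · 4.094e+27 = 2.73234e+17 m³/s².
Kepler's third law: T = 2π √(a³ / GM).
Substituting a = 2.873e+07 m and GM = 2.73234e+17 m³/s²:
T = 2π √((2.873e+07)³ / 2.73234e+17) s
T ≈ 1851 s = 30.85 minutes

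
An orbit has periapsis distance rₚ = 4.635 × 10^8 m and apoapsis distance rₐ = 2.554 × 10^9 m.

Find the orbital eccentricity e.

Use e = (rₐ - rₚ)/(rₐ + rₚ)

e = (rₐ − rₚ) / (rₐ + rₚ).
e = (2.554e+09 − 4.635e+08) / (2.554e+09 + 4.635e+08) = 2.0905e+09 / 3.0175e+09 ≈ 0.6928.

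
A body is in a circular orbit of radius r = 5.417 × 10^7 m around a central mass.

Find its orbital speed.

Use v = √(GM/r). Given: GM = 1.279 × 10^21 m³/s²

For a circular orbit, gravity supplies the centripetal force, so v = √(GM / r).
v = √(1.279e+21 / 5.417e+07) m/s ≈ 4.859e+06 m/s = 4859 km/s.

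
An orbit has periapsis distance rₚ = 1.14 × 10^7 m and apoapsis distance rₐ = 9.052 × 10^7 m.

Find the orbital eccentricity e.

e = (rₐ − rₚ) / (rₐ + rₚ).
e = (9.052e+07 − 1.14e+07) / (9.052e+07 + 1.14e+07) = 7.912e+07 / 1.0192e+08 ≈ 0.7763.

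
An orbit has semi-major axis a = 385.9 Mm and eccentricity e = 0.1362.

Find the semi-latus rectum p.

Convert to SI: a = 385.9 Mm = 3.859e+08 m.
p = a (1 − e²).
p = 3.859e+08 · (1 − (0.1362)²) = 3.859e+08 · 0.98145 ≈ 3.787e+08 m = 378.7 Mm.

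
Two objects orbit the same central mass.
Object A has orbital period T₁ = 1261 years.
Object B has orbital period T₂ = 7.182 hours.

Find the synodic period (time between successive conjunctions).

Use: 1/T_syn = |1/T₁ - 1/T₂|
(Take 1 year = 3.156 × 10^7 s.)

Convert to SI: T₁ = 1261 years = 3.97972e+10 s; T₂ = 7.182 hours = 25855.2 s.
T_syn = |T₁ · T₂ / (T₁ − T₂)|.
T_syn = |3.97972e+10 · 25855.2 / (3.97972e+10 − 25855.2)| s ≈ 2.586e+04 s = 7.182 hours.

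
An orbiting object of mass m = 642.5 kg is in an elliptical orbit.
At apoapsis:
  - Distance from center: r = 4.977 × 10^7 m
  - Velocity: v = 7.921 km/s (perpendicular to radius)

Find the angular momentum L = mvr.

Convert to SI: v = 7.921 km/s = 7921 m/s.
Since v is perpendicular to r, L = m · v · r.
L = 642.5 · 7921 · 4.977e+07 kg·m²/s ≈ 2.533e+14 kg·m²/s.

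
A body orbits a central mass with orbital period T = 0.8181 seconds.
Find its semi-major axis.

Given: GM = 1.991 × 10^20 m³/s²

Invert Kepler's third law: a = (GM · T² / (4π²))^(1/3).
Substituting T = 0.8181 s and GM = 1.991e+20 m³/s²:
a = (1.991e+20 · (0.8181)² / (4π²))^(1/3) m
a ≈ 1.5e+06 m = 1.5 Mm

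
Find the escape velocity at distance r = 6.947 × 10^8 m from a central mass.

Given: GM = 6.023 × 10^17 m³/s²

Escape velocity comes from setting total energy to zero: ½v² − GM/r = 0 ⇒ v_esc = √(2GM / r).
v_esc = √(2 · 6.023e+17 / 6.947e+08) m/s ≈ 4.164e+04 m/s = 41.64 km/s.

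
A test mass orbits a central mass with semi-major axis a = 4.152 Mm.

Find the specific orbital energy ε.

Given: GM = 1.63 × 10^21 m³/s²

Convert to SI: a = 4.152 Mm = 4.152e+06 m.
ε = −GM / (2a).
ε = −1.63e+21 / (2 · 4.152e+06) J/kg ≈ -1.963e+14 J/kg = -1.963e+05 GJ/kg.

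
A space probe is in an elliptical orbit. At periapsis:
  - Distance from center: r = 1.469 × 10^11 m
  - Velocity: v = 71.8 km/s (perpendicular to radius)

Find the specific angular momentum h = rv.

Convert to SI: v = 71.8 km/s = 71800 m/s.
With v perpendicular to r, h = r · v.
h = 1.469e+11 · 71800 m²/s ≈ 1.055e+16 m²/s.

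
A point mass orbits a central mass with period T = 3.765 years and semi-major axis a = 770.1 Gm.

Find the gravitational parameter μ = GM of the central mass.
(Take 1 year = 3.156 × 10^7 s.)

Convert to SI: T = 3.765 years = 1.18823e+08 s; a = 770.1 Gm = 7.701e+11 m.
GM = 4π² · a³ / T².
GM = 4π² · (7.701e+11)³ / (1.18823e+08)² m³/s² ≈ 1.277e+21 m³/s² = 1.277 × 10^21 m³/s².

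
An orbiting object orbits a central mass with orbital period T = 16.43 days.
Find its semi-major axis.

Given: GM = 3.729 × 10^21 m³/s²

Convert to SI: T = 16.43 days = 1.41955e+06 s.
Invert Kepler's third law: a = (GM · T² / (4π²))^(1/3).
Substituting T = 1.41955e+06 s and GM = 3.729e+21 m³/s²:
a = (3.729e+21 · (1.41955e+06)² / (4π²))^(1/3) m
a ≈ 5.752e+10 m = 57.52 Gm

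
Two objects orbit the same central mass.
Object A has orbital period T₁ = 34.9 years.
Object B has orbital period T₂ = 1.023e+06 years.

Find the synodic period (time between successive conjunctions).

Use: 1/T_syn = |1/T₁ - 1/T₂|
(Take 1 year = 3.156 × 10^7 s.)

Convert to SI: T₁ = 34.9 years = 1.10144e+09 s; T₂ = 1.023e+06 years = 3.22859e+13 s.
T_syn = |T₁ · T₂ / (T₁ − T₂)|.
T_syn = |1.10144e+09 · 3.22859e+13 / (1.10144e+09 − 3.22859e+13)| s ≈ 1.101e+09 s = 34.9 years.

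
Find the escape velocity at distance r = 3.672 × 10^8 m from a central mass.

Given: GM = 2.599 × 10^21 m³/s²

Escape velocity comes from setting total energy to zero: ½v² − GM/r = 0 ⇒ v_esc = √(2GM / r).
v_esc = √(2 · 2.599e+21 / 3.672e+08) m/s ≈ 3.762e+06 m/s = 3762 km/s.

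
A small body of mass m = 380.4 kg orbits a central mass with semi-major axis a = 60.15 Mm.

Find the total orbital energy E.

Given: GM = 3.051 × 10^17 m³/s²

Convert to SI: a = 60.15 Mm = 6.015e+07 m.
E = −GMm / (2a).
E = −3.051e+17 · 380.4 / (2 · 6.015e+07) J ≈ -9.648e+11 J = -964.8 GJ.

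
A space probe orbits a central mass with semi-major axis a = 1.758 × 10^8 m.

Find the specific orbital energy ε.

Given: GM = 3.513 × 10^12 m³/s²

ε = −GM / (2a).
ε = −3.513e+12 / (2 · 1.758e+08) J/kg ≈ -9991 J/kg = -9.991 kJ/kg.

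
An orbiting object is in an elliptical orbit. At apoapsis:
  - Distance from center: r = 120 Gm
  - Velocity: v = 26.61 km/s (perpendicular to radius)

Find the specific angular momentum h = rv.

Convert to SI: r = 120 Gm = 1.2e+11 m; v = 26.61 km/s = 26610 m/s.
With v perpendicular to r, h = r · v.
h = 1.2e+11 · 26610 m²/s ≈ 3.193e+15 m²/s.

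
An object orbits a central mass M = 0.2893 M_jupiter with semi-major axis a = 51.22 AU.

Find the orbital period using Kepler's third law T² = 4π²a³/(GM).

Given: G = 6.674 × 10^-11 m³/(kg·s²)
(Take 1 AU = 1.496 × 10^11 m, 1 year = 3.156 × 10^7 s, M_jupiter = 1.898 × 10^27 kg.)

Convert to SI: a = 51.22 AU = 7.66251e+12 m; M = 0.2893 M_jupiter = 5.49091e+26 kg.
GM = G · M = 6.674e-11 · 5.49091e+26 = 3.66464e+16 m³/s².
Kepler's third law: T = 2π √(a³ / GM).
Substituting a = 7.66251e+12 m and GM = 3.66464e+16 m³/s²:
T = 2π √((7.66251e+12)³ / 3.66464e+16) s
T ≈ 6.962e+11 s = 2.206e+04 years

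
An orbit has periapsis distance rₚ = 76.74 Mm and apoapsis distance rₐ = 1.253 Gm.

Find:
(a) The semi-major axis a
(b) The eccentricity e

Convert to SI: rₚ = 76.74 Mm = 7.674e+07 m; rₐ = 1.253 Gm = 1.253e+09 m.
(a) a = (rₚ + rₐ) / 2 = (7.674e+07 + 1.253e+09) / 2 ≈ 6.649e+08 m = 664.9 Mm.
(b) e = (rₐ − rₚ) / (rₐ + rₚ) = (1.253e+09 − 7.674e+07) / (1.253e+09 + 7.674e+07) ≈ 0.8846.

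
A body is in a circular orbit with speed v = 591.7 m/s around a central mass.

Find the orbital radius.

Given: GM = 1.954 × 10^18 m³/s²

For a circular orbit, v² = GM / r, so r = GM / v².
r = 1.954e+18 / (591.7)² m ≈ 5.581e+12 m = 5.581 Tm.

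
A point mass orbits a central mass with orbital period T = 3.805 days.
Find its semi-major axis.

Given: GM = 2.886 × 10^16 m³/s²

Convert to SI: T = 3.805 days = 328752 s.
Invert Kepler's third law: a = (GM · T² / (4π²))^(1/3).
Substituting T = 328752 s and GM = 2.886e+16 m³/s²:
a = (2.886e+16 · (328752)² / (4π²))^(1/3) m
a ≈ 4.291e+08 m = 4.291 × 10^8 m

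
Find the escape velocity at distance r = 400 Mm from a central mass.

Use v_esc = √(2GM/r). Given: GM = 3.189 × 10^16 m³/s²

Convert to SI: r = 400 Mm = 4e+08 m.
Escape velocity comes from setting total energy to zero: ½v² − GM/r = 0 ⇒ v_esc = √(2GM / r).
v_esc = √(2 · 3.189e+16 / 4e+08) m/s ≈ 1.263e+04 m/s = 12.63 km/s.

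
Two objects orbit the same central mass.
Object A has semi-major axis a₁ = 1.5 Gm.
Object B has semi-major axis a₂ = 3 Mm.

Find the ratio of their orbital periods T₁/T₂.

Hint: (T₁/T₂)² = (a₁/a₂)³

Convert to SI: a₁ = 1.5 Gm = 1.5e+09 m; a₂ = 3 Mm = 3e+06 m.
From Kepler's third law, (T₁/T₂)² = (a₁/a₂)³, so T₁/T₂ = (a₁/a₂)^(3/2).
a₁/a₂ = 1.5e+09 / 3e+06 = 500.
T₁/T₂ = (500)^(3/2) ≈ 1.118e+04.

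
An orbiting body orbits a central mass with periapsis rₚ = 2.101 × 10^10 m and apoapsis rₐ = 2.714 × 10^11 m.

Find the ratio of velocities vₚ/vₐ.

Conservation of angular momentum gives rₚvₚ = rₐvₐ, so vₚ/vₐ = rₐ/rₚ.
vₚ/vₐ = 2.714e+11 / 2.101e+10 ≈ 12.92.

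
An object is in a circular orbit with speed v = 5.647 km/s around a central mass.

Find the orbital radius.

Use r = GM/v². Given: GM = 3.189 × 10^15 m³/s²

Convert to SI: v = 5.647 km/s = 5647 m/s.
For a circular orbit, v² = GM / r, so r = GM / v².
r = 3.189e+15 / (5647)² m ≈ 1e+08 m = 100 Mm.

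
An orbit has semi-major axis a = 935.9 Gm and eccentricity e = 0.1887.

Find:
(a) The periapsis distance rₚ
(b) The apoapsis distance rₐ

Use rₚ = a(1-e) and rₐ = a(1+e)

Convert to SI: a = 935.9 Gm = 9.359e+11 m.
(a) rₚ = a(1 − e) = 9.359e+11 · (1 − 0.1887) = 9.359e+11 · 0.8113 ≈ 7.593e+11 m = 759.3 Gm.
(b) rₐ = a(1 + e) = 9.359e+11 · (1 + 0.1887) = 9.359e+11 · 1.1887 ≈ 1.113e+12 m = 1.113 Tm.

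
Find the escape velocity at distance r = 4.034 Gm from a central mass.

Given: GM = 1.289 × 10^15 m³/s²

Convert to SI: r = 4.034 Gm = 4.034e+09 m.
Escape velocity comes from setting total energy to zero: ½v² − GM/r = 0 ⇒ v_esc = √(2GM / r).
v_esc = √(2 · 1.289e+15 / 4.034e+09) m/s ≈ 799.4 m/s = 799.4 m/s.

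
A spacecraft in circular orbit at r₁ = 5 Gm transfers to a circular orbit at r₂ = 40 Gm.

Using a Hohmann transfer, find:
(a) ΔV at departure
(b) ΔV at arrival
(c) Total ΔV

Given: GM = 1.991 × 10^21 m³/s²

Convert to SI: r₁ = 5 Gm = 5e+09 m; r₂ = 40 Gm = 4e+10 m.
Transfer semi-major axis: a_t = (r₁ + r₂)/2 = (5e+09 + 4e+10)/2 = 2.25e+10 m.
Circular speeds: v₁ = √(GM/r₁) = 631031 m/s, v₂ = √(GM/r₂) = 223103 m/s.
Transfer speeds (vis-viva v² = GM(2/r − 1/a_t)): v₁ᵗ = 841375 m/s, v₂ᵗ = 105172 m/s.
(a) ΔV₁ = |v₁ᵗ − v₁| ≈ 2.103e+05 m/s = 210.3 km/s.
(b) ΔV₂ = |v₂ − v₂ᵗ| ≈ 1.179e+05 m/s = 117.9 km/s.
(c) ΔV_total = ΔV₁ + ΔV₂ ≈ 3.283e+05 m/s = 328.3 km/s.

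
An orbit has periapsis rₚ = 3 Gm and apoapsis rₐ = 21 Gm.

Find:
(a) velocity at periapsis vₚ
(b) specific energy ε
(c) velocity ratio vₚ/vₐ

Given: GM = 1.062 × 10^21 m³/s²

Convert to SI: rₚ = 3 Gm = 3e+09 m; rₐ = 21 Gm = 2.1e+10 m.
(a) With a = (rₚ + rₐ)/2 = 1.2e+10 m, vₚ = √(GM (2/rₚ − 1/a)) = √(1.062e+21 · (2/3e+09 − 1/1.2e+10)) m/s ≈ 7.871e+05 m/s
(b) With a = (rₚ + rₐ)/2 = 1.2e+10 m, ε = −GM/(2a) = −1.062e+21/(2 · 1.2e+10) J/kg ≈ -4.425e+10 J/kg
(c) Conservation of angular momentum (rₚvₚ = rₐvₐ) gives vₚ/vₐ = rₐ/rₚ = 2.1e+10/3e+09 ≈ 7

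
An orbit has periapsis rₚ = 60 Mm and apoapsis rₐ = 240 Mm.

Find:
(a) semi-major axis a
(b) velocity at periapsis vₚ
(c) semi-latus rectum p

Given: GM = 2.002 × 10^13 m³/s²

Convert to SI: rₚ = 60 Mm = 6e+07 m; rₐ = 240 Mm = 2.4e+08 m.
(a) a = (rₚ + rₐ)/2 = (6e+07 + 2.4e+08)/2 ≈ 1.5e+08 m
(b) With a = (rₚ + rₐ)/2 = 1.5e+08 m, vₚ = √(GM (2/rₚ − 1/a)) = √(2.002e+13 · (2/6e+07 − 1/1.5e+08)) m/s ≈ 730.7 m/s
(c) From a = (rₚ + rₐ)/2 = 1.5e+08 m and e = (rₐ − rₚ)/(rₐ + rₚ) = 0.6, p = a(1 − e²) = 1.5e+08 · (1 − (0.6)²) ≈ 9.6e+07 m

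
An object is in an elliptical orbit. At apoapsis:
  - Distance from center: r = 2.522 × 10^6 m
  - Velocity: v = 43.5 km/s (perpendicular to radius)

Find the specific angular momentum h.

Convert to SI: v = 43.5 km/s = 43500 m/s.
With v perpendicular to r, h = r · v.
h = 2.522e+06 · 43500 m²/s ≈ 1.097e+11 m²/s.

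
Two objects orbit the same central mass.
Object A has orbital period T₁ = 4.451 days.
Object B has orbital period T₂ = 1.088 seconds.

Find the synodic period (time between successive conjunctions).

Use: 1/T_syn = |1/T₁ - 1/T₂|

Convert to SI: T₁ = 4.451 days = 384566 s.
T_syn = |T₁ · T₂ / (T₁ − T₂)|.
T_syn = |384566 · 1.088 / (384566 − 1.088)| s ≈ 1.088 s = 1.088 seconds.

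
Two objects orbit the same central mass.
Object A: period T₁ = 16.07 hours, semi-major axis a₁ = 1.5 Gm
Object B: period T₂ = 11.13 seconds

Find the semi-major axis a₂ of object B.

Convert to SI: T₁ = 16.07 hours = 57852 s; a₁ = 1.5 Gm = 1.5e+09 m.
Kepler's third law: (T₁/T₂)² = (a₁/a₂)³ ⇒ a₂ = a₁ · (T₂/T₁)^(2/3).
T₂/T₁ = 11.13 / 57852 = 0.000192387.
a₂ = 1.5e+09 · (0.000192387)^(2/3) m ≈ 4.999e+06 m = 4.999 Mm.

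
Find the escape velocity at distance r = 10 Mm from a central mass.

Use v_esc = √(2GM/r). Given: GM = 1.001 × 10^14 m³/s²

Convert to SI: r = 10 Mm = 1e+07 m.
Escape velocity comes from setting total energy to zero: ½v² − GM/r = 0 ⇒ v_esc = √(2GM / r).
v_esc = √(2 · 1.001e+14 / 1e+07) m/s ≈ 4474 m/s = 4.474 km/s.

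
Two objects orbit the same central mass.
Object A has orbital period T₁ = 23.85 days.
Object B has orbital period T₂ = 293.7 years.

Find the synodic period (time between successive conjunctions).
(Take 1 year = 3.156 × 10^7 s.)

Convert to SI: T₁ = 23.85 days = 2.06064e+06 s; T₂ = 293.7 years = 9.26917e+09 s.
T_syn = |T₁ · T₂ / (T₁ − T₂)|.
T_syn = |2.06064e+06 · 9.26917e+09 / (2.06064e+06 − 9.26917e+09)| s ≈ 2.061e+06 s = 23.86 days.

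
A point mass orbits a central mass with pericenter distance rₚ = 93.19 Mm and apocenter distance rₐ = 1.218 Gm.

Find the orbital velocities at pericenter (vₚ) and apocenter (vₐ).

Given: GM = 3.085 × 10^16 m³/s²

Convert to SI: rₚ = 93.19 Mm = 9.319e+07 m; rₐ = 1.218 Gm = 1.218e+09 m.
Use the vis-viva equation v² = GM(2/r − 1/a) with a = (rₚ + rₐ)/2 = (9.319e+07 + 1.218e+09)/2 = 6.55595e+08 m.
vₚ = √(GM · (2/rₚ − 1/a)) = √(3.085e+16 · (2/9.319e+07 − 1/6.55595e+08)) m/s ≈ 2.48e+04 m/s = 24.8 km/s.
vₐ = √(GM · (2/rₐ − 1/a)) = √(3.085e+16 · (2/1.218e+09 − 1/6.55595e+08)) m/s ≈ 1897 m/s = 1.897 km/s.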